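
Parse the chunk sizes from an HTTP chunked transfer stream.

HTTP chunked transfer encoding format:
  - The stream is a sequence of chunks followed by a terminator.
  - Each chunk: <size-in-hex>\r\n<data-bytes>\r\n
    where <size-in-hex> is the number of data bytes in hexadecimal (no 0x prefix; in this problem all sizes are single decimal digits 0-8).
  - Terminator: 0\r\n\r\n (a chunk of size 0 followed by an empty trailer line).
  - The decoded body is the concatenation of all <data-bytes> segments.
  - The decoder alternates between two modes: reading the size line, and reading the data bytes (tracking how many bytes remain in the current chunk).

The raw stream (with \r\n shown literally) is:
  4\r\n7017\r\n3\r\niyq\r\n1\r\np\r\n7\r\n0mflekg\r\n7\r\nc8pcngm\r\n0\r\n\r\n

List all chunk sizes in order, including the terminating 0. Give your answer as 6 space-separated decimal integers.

Answer: 4 3 1 7 7 0

Derivation:
Chunk 1: stream[0..1]='4' size=0x4=4, data at stream[3..7]='7017' -> body[0..4], body so far='7017'
Chunk 2: stream[9..10]='3' size=0x3=3, data at stream[12..15]='iyq' -> body[4..7], body so far='7017iyq'
Chunk 3: stream[17..18]='1' size=0x1=1, data at stream[20..21]='p' -> body[7..8], body so far='7017iyqp'
Chunk 4: stream[23..24]='7' size=0x7=7, data at stream[26..33]='0mflekg' -> body[8..15], body so far='7017iyqp0mflekg'
Chunk 5: stream[35..36]='7' size=0x7=7, data at stream[38..45]='c8pcngm' -> body[15..22], body so far='7017iyqp0mflekgc8pcngm'
Chunk 6: stream[47..48]='0' size=0 (terminator). Final body='7017iyqp0mflekgc8pcngm' (22 bytes)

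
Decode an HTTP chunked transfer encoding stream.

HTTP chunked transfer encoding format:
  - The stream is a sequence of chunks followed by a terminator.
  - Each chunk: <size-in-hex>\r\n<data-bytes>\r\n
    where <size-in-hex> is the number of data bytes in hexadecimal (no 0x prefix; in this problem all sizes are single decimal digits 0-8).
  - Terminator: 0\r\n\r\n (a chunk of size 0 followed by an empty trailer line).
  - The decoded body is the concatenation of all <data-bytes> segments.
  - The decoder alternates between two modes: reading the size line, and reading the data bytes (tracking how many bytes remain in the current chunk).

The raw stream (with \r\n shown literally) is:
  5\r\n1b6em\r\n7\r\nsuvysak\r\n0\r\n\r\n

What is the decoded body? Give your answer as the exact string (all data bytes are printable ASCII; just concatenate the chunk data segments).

Chunk 1: stream[0..1]='5' size=0x5=5, data at stream[3..8]='1b6em' -> body[0..5], body so far='1b6em'
Chunk 2: stream[10..11]='7' size=0x7=7, data at stream[13..20]='suvysak' -> body[5..12], body so far='1b6emsuvysak'
Chunk 3: stream[22..23]='0' size=0 (terminator). Final body='1b6emsuvysak' (12 bytes)

Answer: 1b6emsuvysak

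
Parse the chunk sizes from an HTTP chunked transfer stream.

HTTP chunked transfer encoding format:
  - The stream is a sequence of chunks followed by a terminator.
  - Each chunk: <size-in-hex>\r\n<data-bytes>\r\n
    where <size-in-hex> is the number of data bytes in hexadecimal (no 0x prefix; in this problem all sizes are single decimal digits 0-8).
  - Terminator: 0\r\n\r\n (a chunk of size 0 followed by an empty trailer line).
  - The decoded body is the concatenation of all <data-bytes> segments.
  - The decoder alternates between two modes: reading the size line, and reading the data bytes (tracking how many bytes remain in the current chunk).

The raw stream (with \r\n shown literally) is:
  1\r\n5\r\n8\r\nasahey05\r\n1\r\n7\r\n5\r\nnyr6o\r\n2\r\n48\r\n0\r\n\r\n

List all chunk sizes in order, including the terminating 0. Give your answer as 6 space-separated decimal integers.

Chunk 1: stream[0..1]='1' size=0x1=1, data at stream[3..4]='5' -> body[0..1], body so far='5'
Chunk 2: stream[6..7]='8' size=0x8=8, data at stream[9..17]='asahey05' -> body[1..9], body so far='5asahey05'
Chunk 3: stream[19..20]='1' size=0x1=1, data at stream[22..23]='7' -> body[9..10], body so far='5asahey057'
Chunk 4: stream[25..26]='5' size=0x5=5, data at stream[28..33]='nyr6o' -> body[10..15], body so far='5asahey057nyr6o'
Chunk 5: stream[35..36]='2' size=0x2=2, data at stream[38..40]='48' -> body[15..17], body so far='5asahey057nyr6o48'
Chunk 6: stream[42..43]='0' size=0 (terminator). Final body='5asahey057nyr6o48' (17 bytes)

Answer: 1 8 1 5 2 0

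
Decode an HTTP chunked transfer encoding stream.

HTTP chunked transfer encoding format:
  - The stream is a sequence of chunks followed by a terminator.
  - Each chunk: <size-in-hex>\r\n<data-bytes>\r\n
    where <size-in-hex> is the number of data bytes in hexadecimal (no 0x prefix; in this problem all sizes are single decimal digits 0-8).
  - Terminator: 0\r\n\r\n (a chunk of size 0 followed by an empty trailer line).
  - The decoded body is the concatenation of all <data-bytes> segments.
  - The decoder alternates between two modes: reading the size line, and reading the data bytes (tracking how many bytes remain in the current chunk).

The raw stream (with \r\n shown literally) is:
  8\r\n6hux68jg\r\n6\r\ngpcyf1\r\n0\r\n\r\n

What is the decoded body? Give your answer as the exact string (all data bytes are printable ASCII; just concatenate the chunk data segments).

Answer: 6hux68jggpcyf1

Derivation:
Chunk 1: stream[0..1]='8' size=0x8=8, data at stream[3..11]='6hux68jg' -> body[0..8], body so far='6hux68jg'
Chunk 2: stream[13..14]='6' size=0x6=6, data at stream[16..22]='gpcyf1' -> body[8..14], body so far='6hux68jggpcyf1'
Chunk 3: stream[24..25]='0' size=0 (terminator). Final body='6hux68jggpcyf1' (14 bytes)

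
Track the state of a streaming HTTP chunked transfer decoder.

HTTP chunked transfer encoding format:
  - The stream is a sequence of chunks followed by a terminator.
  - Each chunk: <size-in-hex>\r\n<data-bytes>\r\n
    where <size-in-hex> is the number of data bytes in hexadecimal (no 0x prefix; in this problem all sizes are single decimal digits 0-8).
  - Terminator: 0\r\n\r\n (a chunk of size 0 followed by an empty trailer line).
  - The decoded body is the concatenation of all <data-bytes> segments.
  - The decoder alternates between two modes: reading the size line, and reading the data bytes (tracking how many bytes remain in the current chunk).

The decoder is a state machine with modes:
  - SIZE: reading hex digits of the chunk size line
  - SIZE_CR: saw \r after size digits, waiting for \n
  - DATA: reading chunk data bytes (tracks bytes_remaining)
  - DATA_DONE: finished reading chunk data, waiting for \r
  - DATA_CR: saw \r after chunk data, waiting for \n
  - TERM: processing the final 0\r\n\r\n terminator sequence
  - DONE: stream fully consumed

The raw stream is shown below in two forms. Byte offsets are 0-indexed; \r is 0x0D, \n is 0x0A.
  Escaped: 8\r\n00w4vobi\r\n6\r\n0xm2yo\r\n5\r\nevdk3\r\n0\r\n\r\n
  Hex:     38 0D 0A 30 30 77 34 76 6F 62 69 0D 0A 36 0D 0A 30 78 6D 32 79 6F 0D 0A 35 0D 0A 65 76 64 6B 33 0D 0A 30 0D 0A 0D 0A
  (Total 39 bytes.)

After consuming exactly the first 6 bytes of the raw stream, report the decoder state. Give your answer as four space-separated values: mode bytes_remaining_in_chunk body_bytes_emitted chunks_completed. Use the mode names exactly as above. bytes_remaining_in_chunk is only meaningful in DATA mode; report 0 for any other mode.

Byte 0 = '8': mode=SIZE remaining=0 emitted=0 chunks_done=0
Byte 1 = 0x0D: mode=SIZE_CR remaining=0 emitted=0 chunks_done=0
Byte 2 = 0x0A: mode=DATA remaining=8 emitted=0 chunks_done=0
Byte 3 = '0': mode=DATA remaining=7 emitted=1 chunks_done=0
Byte 4 = '0': mode=DATA remaining=6 emitted=2 chunks_done=0
Byte 5 = 'w': mode=DATA remaining=5 emitted=3 chunks_done=0

Answer: DATA 5 3 0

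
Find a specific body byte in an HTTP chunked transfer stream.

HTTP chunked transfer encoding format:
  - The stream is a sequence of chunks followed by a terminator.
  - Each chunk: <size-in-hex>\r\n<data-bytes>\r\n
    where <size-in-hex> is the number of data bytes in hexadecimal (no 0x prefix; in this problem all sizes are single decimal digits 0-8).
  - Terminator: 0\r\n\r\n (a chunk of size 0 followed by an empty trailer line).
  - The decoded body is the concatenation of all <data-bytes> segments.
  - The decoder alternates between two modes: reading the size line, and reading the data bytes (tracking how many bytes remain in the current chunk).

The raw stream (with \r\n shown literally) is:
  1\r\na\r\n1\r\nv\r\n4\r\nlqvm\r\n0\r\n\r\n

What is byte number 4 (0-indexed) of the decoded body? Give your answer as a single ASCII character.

Answer: v

Derivation:
Chunk 1: stream[0..1]='1' size=0x1=1, data at stream[3..4]='a' -> body[0..1], body so far='a'
Chunk 2: stream[6..7]='1' size=0x1=1, data at stream[9..10]='v' -> body[1..2], body so far='av'
Chunk 3: stream[12..13]='4' size=0x4=4, data at stream[15..19]='lqvm' -> body[2..6], body so far='avlqvm'
Chunk 4: stream[21..22]='0' size=0 (terminator). Final body='avlqvm' (6 bytes)
Body byte 4 = 'v'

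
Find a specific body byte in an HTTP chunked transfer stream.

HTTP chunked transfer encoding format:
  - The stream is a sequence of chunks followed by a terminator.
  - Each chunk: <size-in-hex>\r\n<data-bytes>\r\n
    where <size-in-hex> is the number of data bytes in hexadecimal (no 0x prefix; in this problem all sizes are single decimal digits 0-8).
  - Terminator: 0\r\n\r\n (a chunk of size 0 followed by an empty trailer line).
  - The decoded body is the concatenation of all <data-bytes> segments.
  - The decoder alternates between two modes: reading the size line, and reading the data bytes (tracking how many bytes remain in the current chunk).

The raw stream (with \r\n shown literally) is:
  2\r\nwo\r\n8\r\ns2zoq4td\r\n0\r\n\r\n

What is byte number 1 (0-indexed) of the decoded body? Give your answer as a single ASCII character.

Answer: o

Derivation:
Chunk 1: stream[0..1]='2' size=0x2=2, data at stream[3..5]='wo' -> body[0..2], body so far='wo'
Chunk 2: stream[7..8]='8' size=0x8=8, data at stream[10..18]='s2zoq4td' -> body[2..10], body so far='wos2zoq4td'
Chunk 3: stream[20..21]='0' size=0 (terminator). Final body='wos2zoq4td' (10 bytes)
Body byte 1 = 'o'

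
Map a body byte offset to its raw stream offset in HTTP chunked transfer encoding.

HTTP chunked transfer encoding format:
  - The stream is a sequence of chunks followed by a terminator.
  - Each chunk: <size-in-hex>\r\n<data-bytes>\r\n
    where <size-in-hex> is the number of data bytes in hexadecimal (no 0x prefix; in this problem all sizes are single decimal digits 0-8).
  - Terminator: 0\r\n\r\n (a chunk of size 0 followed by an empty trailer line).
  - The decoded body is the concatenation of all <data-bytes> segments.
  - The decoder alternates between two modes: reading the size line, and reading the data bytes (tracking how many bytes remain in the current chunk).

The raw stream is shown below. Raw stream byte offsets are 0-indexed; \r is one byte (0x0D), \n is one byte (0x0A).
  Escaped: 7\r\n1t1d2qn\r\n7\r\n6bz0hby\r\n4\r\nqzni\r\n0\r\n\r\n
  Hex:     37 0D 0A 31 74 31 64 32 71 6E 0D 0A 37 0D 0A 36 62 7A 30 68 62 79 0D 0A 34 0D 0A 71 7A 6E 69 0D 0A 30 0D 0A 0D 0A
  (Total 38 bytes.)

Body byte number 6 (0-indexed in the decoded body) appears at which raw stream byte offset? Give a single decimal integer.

Chunk 1: stream[0..1]='7' size=0x7=7, data at stream[3..10]='1t1d2qn' -> body[0..7], body so far='1t1d2qn'
Chunk 2: stream[12..13]='7' size=0x7=7, data at stream[15..22]='6bz0hby' -> body[7..14], body so far='1t1d2qn6bz0hby'
Chunk 3: stream[24..25]='4' size=0x4=4, data at stream[27..31]='qzni' -> body[14..18], body so far='1t1d2qn6bz0hbyqzni'
Chunk 4: stream[33..34]='0' size=0 (terminator). Final body='1t1d2qn6bz0hbyqzni' (18 bytes)
Body byte 6 at stream offset 9

Answer: 9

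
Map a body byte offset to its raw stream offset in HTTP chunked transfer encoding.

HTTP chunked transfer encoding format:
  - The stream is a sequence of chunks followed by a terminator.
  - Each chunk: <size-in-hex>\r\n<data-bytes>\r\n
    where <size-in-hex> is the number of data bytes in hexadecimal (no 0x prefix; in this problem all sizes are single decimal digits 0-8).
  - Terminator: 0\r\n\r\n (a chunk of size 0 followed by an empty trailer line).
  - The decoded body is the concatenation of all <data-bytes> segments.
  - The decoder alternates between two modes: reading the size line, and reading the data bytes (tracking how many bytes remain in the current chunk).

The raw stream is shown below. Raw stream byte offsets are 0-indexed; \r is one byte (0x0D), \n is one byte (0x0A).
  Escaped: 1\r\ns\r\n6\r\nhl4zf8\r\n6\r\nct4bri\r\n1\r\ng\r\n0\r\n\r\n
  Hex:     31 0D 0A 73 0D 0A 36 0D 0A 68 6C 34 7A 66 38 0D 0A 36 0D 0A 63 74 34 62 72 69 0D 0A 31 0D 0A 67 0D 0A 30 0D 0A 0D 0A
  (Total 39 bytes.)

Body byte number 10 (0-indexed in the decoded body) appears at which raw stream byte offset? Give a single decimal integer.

Chunk 1: stream[0..1]='1' size=0x1=1, data at stream[3..4]='s' -> body[0..1], body so far='s'
Chunk 2: stream[6..7]='6' size=0x6=6, data at stream[9..15]='hl4zf8' -> body[1..7], body so far='shl4zf8'
Chunk 3: stream[17..18]='6' size=0x6=6, data at stream[20..26]='ct4bri' -> body[7..13], body so far='shl4zf8ct4bri'
Chunk 4: stream[28..29]='1' size=0x1=1, data at stream[31..32]='g' -> body[13..14], body so far='shl4zf8ct4brig'
Chunk 5: stream[34..35]='0' size=0 (terminator). Final body='shl4zf8ct4brig' (14 bytes)
Body byte 10 at stream offset 23

Answer: 23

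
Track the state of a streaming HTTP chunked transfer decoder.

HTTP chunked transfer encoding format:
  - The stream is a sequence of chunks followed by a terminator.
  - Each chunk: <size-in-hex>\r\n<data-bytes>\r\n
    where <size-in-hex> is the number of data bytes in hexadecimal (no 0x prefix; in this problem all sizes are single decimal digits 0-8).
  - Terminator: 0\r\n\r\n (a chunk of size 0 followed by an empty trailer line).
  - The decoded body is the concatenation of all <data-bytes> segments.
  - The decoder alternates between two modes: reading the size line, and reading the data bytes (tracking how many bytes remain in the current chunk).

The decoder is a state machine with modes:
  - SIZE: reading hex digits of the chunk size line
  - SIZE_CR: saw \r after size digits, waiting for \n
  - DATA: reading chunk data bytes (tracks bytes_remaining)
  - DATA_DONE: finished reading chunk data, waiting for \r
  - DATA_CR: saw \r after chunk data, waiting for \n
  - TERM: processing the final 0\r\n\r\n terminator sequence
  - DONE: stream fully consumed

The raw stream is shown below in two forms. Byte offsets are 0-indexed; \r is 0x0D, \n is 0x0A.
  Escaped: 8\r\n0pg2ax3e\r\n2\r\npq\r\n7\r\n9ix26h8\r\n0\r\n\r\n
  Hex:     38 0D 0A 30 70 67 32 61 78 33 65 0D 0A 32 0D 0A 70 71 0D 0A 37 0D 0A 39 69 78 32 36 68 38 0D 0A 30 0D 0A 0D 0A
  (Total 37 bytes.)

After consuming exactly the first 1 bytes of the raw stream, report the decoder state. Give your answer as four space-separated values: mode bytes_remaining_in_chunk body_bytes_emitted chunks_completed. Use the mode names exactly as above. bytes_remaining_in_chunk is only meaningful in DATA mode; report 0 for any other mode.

Answer: SIZE 0 0 0

Derivation:
Byte 0 = '8': mode=SIZE remaining=0 emitted=0 chunks_done=0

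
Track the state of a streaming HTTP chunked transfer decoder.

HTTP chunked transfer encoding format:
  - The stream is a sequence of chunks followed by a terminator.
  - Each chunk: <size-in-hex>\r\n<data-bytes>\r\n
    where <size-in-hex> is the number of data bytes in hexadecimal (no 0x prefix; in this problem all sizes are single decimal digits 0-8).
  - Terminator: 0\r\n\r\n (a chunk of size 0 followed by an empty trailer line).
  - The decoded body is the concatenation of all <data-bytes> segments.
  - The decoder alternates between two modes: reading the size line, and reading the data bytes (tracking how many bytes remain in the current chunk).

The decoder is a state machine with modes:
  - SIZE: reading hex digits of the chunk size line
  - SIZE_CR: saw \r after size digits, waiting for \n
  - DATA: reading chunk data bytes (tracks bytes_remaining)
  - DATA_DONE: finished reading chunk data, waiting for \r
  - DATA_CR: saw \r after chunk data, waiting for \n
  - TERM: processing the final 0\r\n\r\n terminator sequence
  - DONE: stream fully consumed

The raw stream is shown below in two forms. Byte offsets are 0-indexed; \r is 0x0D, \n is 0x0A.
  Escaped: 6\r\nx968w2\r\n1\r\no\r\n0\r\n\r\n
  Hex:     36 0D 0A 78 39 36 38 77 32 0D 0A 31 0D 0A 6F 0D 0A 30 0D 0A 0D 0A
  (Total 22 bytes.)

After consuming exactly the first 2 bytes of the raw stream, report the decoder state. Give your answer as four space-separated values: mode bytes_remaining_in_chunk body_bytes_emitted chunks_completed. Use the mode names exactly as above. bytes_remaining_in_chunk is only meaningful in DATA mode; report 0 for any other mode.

Answer: SIZE_CR 0 0 0

Derivation:
Byte 0 = '6': mode=SIZE remaining=0 emitted=0 chunks_done=0
Byte 1 = 0x0D: mode=SIZE_CR remaining=0 emitted=0 chunks_done=0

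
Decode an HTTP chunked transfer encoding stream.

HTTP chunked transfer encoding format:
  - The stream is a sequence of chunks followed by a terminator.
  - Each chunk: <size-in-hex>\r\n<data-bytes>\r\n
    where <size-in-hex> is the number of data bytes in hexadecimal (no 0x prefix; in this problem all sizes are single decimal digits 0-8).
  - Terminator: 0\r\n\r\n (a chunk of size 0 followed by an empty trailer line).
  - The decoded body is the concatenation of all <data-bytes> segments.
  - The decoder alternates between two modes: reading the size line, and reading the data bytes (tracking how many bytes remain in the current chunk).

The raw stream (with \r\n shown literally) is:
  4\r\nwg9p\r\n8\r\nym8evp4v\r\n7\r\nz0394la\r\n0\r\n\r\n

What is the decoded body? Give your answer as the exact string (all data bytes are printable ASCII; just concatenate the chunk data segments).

Answer: wg9pym8evp4vz0394la

Derivation:
Chunk 1: stream[0..1]='4' size=0x4=4, data at stream[3..7]='wg9p' -> body[0..4], body so far='wg9p'
Chunk 2: stream[9..10]='8' size=0x8=8, data at stream[12..20]='ym8evp4v' -> body[4..12], body so far='wg9pym8evp4v'
Chunk 3: stream[22..23]='7' size=0x7=7, data at stream[25..32]='z0394la' -> body[12..19], body so far='wg9pym8evp4vz0394la'
Chunk 4: stream[34..35]='0' size=0 (terminator). Final body='wg9pym8evp4vz0394la' (19 bytes)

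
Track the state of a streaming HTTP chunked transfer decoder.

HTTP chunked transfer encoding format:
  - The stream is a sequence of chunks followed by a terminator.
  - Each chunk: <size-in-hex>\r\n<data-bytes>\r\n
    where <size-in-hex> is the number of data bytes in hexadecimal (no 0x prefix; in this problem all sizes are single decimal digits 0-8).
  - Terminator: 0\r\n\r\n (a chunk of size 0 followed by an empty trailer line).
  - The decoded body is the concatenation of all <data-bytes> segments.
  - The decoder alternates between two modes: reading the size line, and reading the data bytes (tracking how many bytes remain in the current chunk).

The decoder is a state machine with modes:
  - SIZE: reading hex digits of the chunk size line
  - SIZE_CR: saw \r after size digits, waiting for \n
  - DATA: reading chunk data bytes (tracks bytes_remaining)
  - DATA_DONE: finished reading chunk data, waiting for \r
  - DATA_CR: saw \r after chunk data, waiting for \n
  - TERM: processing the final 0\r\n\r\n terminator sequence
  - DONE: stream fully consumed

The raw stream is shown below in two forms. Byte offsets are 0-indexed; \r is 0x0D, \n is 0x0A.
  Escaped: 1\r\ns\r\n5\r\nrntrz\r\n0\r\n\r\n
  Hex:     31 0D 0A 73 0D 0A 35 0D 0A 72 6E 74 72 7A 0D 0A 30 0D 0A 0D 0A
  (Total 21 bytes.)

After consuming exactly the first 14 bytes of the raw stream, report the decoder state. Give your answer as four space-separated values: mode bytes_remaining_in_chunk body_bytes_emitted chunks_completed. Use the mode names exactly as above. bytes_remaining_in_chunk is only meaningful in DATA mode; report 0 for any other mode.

Answer: DATA_DONE 0 6 1

Derivation:
Byte 0 = '1': mode=SIZE remaining=0 emitted=0 chunks_done=0
Byte 1 = 0x0D: mode=SIZE_CR remaining=0 emitted=0 chunks_done=0
Byte 2 = 0x0A: mode=DATA remaining=1 emitted=0 chunks_done=0
Byte 3 = 's': mode=DATA_DONE remaining=0 emitted=1 chunks_done=0
Byte 4 = 0x0D: mode=DATA_CR remaining=0 emitted=1 chunks_done=0
Byte 5 = 0x0A: mode=SIZE remaining=0 emitted=1 chunks_done=1
Byte 6 = '5': mode=SIZE remaining=0 emitted=1 chunks_done=1
Byte 7 = 0x0D: mode=SIZE_CR remaining=0 emitted=1 chunks_done=1
Byte 8 = 0x0A: mode=DATA remaining=5 emitted=1 chunks_done=1
Byte 9 = 'r': mode=DATA remaining=4 emitted=2 chunks_done=1
Byte 10 = 'n': mode=DATA remaining=3 emitted=3 chunks_done=1
Byte 11 = 't': mode=DATA remaining=2 emitted=4 chunks_done=1
Byte 12 = 'r': mode=DATA remaining=1 emitted=5 chunks_done=1
Byte 13 = 'z': mode=DATA_DONE remaining=0 emitted=6 chunks_done=1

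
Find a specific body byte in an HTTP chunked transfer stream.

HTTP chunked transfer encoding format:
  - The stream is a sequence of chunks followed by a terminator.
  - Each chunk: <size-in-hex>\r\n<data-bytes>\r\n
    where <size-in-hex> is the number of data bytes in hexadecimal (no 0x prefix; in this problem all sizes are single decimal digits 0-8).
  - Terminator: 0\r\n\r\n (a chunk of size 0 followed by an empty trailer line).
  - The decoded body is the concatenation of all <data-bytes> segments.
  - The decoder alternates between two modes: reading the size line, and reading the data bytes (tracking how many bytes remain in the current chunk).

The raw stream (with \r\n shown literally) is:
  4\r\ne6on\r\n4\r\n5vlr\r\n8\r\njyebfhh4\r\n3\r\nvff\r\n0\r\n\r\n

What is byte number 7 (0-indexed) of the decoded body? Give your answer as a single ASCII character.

Chunk 1: stream[0..1]='4' size=0x4=4, data at stream[3..7]='e6on' -> body[0..4], body so far='e6on'
Chunk 2: stream[9..10]='4' size=0x4=4, data at stream[12..16]='5vlr' -> body[4..8], body so far='e6on5vlr'
Chunk 3: stream[18..19]='8' size=0x8=8, data at stream[21..29]='jyebfhh4' -> body[8..16], body so far='e6on5vlrjyebfhh4'
Chunk 4: stream[31..32]='3' size=0x3=3, data at stream[34..37]='vff' -> body[16..19], body so far='e6on5vlrjyebfhh4vff'
Chunk 5: stream[39..40]='0' size=0 (terminator). Final body='e6on5vlrjyebfhh4vff' (19 bytes)
Body byte 7 = 'r'

Answer: r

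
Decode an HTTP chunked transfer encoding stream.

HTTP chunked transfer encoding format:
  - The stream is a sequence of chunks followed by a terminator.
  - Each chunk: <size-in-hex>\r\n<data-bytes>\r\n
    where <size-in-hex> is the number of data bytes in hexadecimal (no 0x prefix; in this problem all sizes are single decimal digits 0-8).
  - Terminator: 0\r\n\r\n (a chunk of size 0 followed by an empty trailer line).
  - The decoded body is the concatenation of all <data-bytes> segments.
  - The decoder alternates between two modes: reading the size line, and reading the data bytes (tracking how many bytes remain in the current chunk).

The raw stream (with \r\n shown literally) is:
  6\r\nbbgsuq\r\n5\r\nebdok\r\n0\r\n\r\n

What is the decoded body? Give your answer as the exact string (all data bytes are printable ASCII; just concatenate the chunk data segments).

Answer: bbgsuqebdok

Derivation:
Chunk 1: stream[0..1]='6' size=0x6=6, data at stream[3..9]='bbgsuq' -> body[0..6], body so far='bbgsuq'
Chunk 2: stream[11..12]='5' size=0x5=5, data at stream[14..19]='ebdok' -> body[6..11], body so far='bbgsuqebdok'
Chunk 3: stream[21..22]='0' size=0 (terminator). Final body='bbgsuqebdok' (11 bytes)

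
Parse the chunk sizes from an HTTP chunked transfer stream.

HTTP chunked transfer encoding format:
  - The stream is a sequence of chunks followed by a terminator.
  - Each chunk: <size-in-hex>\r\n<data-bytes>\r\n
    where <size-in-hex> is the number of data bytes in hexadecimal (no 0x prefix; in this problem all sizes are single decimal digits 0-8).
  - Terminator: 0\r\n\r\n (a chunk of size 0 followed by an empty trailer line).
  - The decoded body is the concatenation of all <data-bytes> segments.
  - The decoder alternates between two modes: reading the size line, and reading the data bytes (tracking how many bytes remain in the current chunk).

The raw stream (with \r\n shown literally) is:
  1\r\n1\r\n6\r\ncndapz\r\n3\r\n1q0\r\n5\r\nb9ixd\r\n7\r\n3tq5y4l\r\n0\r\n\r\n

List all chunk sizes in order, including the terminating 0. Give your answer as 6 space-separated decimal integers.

Chunk 1: stream[0..1]='1' size=0x1=1, data at stream[3..4]='1' -> body[0..1], body so far='1'
Chunk 2: stream[6..7]='6' size=0x6=6, data at stream[9..15]='cndapz' -> body[1..7], body so far='1cndapz'
Chunk 3: stream[17..18]='3' size=0x3=3, data at stream[20..23]='1q0' -> body[7..10], body so far='1cndapz1q0'
Chunk 4: stream[25..26]='5' size=0x5=5, data at stream[28..33]='b9ixd' -> body[10..15], body so far='1cndapz1q0b9ixd'
Chunk 5: stream[35..36]='7' size=0x7=7, data at stream[38..45]='3tq5y4l' -> body[15..22], body so far='1cndapz1q0b9ixd3tq5y4l'
Chunk 6: stream[47..48]='0' size=0 (terminator). Final body='1cndapz1q0b9ixd3tq5y4l' (22 bytes)

Answer: 1 6 3 5 7 0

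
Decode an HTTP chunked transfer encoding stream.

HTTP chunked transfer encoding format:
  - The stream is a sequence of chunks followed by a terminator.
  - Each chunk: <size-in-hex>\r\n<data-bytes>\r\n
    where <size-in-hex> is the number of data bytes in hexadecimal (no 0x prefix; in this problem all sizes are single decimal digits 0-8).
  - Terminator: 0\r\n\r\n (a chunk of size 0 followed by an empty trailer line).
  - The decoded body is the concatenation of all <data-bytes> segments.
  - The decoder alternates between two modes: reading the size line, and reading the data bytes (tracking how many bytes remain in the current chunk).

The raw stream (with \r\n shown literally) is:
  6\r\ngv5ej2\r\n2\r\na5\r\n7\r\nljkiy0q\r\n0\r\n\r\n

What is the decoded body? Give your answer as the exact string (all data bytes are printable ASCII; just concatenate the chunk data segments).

Answer: gv5ej2a5ljkiy0q

Derivation:
Chunk 1: stream[0..1]='6' size=0x6=6, data at stream[3..9]='gv5ej2' -> body[0..6], body so far='gv5ej2'
Chunk 2: stream[11..12]='2' size=0x2=2, data at stream[14..16]='a5' -> body[6..8], body so far='gv5ej2a5'
Chunk 3: stream[18..19]='7' size=0x7=7, data at stream[21..28]='ljkiy0q' -> body[8..15], body so far='gv5ej2a5ljkiy0q'
Chunk 4: stream[30..31]='0' size=0 (terminator). Final body='gv5ej2a5ljkiy0q' (15 bytes)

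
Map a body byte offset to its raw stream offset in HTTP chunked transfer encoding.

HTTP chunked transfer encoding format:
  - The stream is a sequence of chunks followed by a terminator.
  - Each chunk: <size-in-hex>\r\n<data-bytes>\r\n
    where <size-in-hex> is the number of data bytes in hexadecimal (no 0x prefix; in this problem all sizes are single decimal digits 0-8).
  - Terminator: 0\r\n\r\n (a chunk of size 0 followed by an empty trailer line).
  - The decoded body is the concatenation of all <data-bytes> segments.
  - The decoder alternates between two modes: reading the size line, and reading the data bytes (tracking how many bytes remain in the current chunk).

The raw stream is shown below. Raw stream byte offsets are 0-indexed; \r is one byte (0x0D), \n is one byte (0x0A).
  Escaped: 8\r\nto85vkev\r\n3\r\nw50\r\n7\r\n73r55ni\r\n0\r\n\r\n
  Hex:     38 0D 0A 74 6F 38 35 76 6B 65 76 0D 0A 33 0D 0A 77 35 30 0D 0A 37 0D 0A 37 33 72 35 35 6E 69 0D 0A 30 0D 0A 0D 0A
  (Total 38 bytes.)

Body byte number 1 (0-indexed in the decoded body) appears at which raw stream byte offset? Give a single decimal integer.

Answer: 4

Derivation:
Chunk 1: stream[0..1]='8' size=0x8=8, data at stream[3..11]='to85vkev' -> body[0..8], body so far='to85vkev'
Chunk 2: stream[13..14]='3' size=0x3=3, data at stream[16..19]='w50' -> body[8..11], body so far='to85vkevw50'
Chunk 3: stream[21..22]='7' size=0x7=7, data at stream[24..31]='73r55ni' -> body[11..18], body so far='to85vkevw5073r55ni'
Chunk 4: stream[33..34]='0' size=0 (terminator). Final body='to85vkevw5073r55ni' (18 bytes)
Body byte 1 at stream offset 4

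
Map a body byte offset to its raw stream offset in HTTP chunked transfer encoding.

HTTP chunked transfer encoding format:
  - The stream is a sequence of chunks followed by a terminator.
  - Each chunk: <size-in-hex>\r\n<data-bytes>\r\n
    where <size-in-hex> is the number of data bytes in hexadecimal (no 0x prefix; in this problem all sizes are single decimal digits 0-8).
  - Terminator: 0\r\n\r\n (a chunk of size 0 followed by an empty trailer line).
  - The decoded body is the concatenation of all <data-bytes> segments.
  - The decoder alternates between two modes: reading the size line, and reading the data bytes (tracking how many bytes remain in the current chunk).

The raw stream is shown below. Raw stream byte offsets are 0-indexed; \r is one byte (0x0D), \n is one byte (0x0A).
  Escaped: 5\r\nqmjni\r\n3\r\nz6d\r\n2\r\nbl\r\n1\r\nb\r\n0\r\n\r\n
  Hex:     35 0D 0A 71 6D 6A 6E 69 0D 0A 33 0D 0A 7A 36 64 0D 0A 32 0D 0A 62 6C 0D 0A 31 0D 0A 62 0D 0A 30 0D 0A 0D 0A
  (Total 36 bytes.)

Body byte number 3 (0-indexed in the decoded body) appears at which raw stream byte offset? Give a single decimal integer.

Answer: 6

Derivation:
Chunk 1: stream[0..1]='5' size=0x5=5, data at stream[3..8]='qmjni' -> body[0..5], body so far='qmjni'
Chunk 2: stream[10..11]='3' size=0x3=3, data at stream[13..16]='z6d' -> body[5..8], body so far='qmjniz6d'
Chunk 3: stream[18..19]='2' size=0x2=2, data at stream[21..23]='bl' -> body[8..10], body so far='qmjniz6dbl'
Chunk 4: stream[25..26]='1' size=0x1=1, data at stream[28..29]='b' -> body[10..11], body so far='qmjniz6dblb'
Chunk 5: stream[31..32]='0' size=0 (terminator). Final body='qmjniz6dblb' (11 bytes)
Body byte 3 at stream offset 6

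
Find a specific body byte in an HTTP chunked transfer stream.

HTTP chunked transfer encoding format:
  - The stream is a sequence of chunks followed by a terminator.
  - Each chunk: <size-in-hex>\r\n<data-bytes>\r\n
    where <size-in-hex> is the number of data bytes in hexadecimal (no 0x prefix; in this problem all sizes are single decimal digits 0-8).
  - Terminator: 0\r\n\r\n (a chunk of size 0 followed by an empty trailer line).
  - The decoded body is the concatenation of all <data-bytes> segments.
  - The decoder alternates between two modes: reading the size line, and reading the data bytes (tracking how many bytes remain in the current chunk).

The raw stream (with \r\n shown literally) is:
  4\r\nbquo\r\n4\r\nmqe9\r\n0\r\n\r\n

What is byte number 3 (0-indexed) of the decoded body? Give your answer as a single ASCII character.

Chunk 1: stream[0..1]='4' size=0x4=4, data at stream[3..7]='bquo' -> body[0..4], body so far='bquo'
Chunk 2: stream[9..10]='4' size=0x4=4, data at stream[12..16]='mqe9' -> body[4..8], body so far='bquomqe9'
Chunk 3: stream[18..19]='0' size=0 (terminator). Final body='bquomqe9' (8 bytes)
Body byte 3 = 'o'

Answer: o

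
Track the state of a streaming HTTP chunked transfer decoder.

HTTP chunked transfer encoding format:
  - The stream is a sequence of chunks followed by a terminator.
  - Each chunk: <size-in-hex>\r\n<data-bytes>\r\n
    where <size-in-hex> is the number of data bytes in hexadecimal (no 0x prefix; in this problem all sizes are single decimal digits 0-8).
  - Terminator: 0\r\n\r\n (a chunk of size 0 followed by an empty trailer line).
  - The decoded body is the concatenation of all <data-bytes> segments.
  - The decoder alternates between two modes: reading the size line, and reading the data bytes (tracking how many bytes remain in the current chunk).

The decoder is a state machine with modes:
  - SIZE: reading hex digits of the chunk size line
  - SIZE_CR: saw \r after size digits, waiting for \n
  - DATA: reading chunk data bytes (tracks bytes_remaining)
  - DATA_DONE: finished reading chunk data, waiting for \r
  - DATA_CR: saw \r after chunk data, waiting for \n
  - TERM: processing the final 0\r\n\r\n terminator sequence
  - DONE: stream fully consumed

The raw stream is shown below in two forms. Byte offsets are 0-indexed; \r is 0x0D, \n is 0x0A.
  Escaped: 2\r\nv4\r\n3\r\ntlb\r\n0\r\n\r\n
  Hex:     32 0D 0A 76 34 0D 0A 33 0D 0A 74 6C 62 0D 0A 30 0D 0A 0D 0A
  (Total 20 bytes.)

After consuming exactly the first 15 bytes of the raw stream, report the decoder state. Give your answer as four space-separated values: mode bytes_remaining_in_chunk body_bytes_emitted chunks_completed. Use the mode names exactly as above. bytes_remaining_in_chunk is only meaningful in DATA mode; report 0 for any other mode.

Byte 0 = '2': mode=SIZE remaining=0 emitted=0 chunks_done=0
Byte 1 = 0x0D: mode=SIZE_CR remaining=0 emitted=0 chunks_done=0
Byte 2 = 0x0A: mode=DATA remaining=2 emitted=0 chunks_done=0
Byte 3 = 'v': mode=DATA remaining=1 emitted=1 chunks_done=0
Byte 4 = '4': mode=DATA_DONE remaining=0 emitted=2 chunks_done=0
Byte 5 = 0x0D: mode=DATA_CR remaining=0 emitted=2 chunks_done=0
Byte 6 = 0x0A: mode=SIZE remaining=0 emitted=2 chunks_done=1
Byte 7 = '3': mode=SIZE remaining=0 emitted=2 chunks_done=1
Byte 8 = 0x0D: mode=SIZE_CR remaining=0 emitted=2 chunks_done=1
Byte 9 = 0x0A: mode=DATA remaining=3 emitted=2 chunks_done=1
Byte 10 = 't': mode=DATA remaining=2 emitted=3 chunks_done=1
Byte 11 = 'l': mode=DATA remaining=1 emitted=4 chunks_done=1
Byte 12 = 'b': mode=DATA_DONE remaining=0 emitted=5 chunks_done=1
Byte 13 = 0x0D: mode=DATA_CR remaining=0 emitted=5 chunks_done=1
Byte 14 = 0x0A: mode=SIZE remaining=0 emitted=5 chunks_done=2

Answer: SIZE 0 5 2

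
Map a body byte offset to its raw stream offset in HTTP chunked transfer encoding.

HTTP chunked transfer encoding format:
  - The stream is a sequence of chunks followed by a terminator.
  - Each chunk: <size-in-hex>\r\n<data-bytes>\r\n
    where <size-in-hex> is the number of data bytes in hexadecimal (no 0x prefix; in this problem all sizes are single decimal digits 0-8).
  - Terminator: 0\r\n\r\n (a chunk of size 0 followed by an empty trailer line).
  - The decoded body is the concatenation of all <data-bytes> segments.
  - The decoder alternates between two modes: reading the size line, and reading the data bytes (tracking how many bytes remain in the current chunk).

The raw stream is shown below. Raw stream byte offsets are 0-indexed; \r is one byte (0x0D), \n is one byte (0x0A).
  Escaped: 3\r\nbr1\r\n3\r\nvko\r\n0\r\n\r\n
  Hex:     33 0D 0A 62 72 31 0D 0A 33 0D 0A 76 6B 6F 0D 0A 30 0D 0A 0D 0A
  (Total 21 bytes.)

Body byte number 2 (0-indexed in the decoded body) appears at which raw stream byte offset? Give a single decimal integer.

Answer: 5

Derivation:
Chunk 1: stream[0..1]='3' size=0x3=3, data at stream[3..6]='br1' -> body[0..3], body so far='br1'
Chunk 2: stream[8..9]='3' size=0x3=3, data at stream[11..14]='vko' -> body[3..6], body so far='br1vko'
Chunk 3: stream[16..17]='0' size=0 (terminator). Final body='br1vko' (6 bytes)
Body byte 2 at stream offset 5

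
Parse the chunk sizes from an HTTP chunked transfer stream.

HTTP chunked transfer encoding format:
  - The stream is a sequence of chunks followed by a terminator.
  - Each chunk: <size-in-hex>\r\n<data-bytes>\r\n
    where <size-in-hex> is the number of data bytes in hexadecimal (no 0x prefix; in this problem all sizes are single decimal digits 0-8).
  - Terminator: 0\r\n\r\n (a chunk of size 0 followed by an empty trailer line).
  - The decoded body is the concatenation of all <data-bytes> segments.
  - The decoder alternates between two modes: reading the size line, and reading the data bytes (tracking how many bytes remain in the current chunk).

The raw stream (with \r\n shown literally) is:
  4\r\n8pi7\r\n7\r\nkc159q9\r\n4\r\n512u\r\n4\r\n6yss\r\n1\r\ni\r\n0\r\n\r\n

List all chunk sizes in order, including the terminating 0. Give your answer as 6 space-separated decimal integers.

Answer: 4 7 4 4 1 0

Derivation:
Chunk 1: stream[0..1]='4' size=0x4=4, data at stream[3..7]='8pi7' -> body[0..4], body so far='8pi7'
Chunk 2: stream[9..10]='7' size=0x7=7, data at stream[12..19]='kc159q9' -> body[4..11], body so far='8pi7kc159q9'
Chunk 3: stream[21..22]='4' size=0x4=4, data at stream[24..28]='512u' -> body[11..15], body so far='8pi7kc159q9512u'
Chunk 4: stream[30..31]='4' size=0x4=4, data at stream[33..37]='6yss' -> body[15..19], body so far='8pi7kc159q9512u6yss'
Chunk 5: stream[39..40]='1' size=0x1=1, data at stream[42..43]='i' -> body[19..20], body so far='8pi7kc159q9512u6yssi'
Chunk 6: stream[45..46]='0' size=0 (terminator). Final body='8pi7kc159q9512u6yssi' (20 bytes)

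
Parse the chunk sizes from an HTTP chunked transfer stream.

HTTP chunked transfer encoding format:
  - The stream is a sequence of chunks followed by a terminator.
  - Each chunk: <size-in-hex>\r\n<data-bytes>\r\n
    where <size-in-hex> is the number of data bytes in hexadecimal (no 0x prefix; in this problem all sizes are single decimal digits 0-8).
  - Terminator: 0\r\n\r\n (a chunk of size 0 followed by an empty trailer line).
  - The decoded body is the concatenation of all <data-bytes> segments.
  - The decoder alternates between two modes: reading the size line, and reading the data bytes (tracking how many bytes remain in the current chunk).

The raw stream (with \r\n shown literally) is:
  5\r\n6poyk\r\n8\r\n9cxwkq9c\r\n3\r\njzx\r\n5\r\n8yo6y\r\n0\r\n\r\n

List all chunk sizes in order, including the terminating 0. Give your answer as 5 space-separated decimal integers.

Answer: 5 8 3 5 0

Derivation:
Chunk 1: stream[0..1]='5' size=0x5=5, data at stream[3..8]='6poyk' -> body[0..5], body so far='6poyk'
Chunk 2: stream[10..11]='8' size=0x8=8, data at stream[13..21]='9cxwkq9c' -> body[5..13], body so far='6poyk9cxwkq9c'
Chunk 3: stream[23..24]='3' size=0x3=3, data at stream[26..29]='jzx' -> body[13..16], body so far='6poyk9cxwkq9cjzx'
Chunk 4: stream[31..32]='5' size=0x5=5, data at stream[34..39]='8yo6y' -> body[16..21], body so far='6poyk9cxwkq9cjzx8yo6y'
Chunk 5: stream[41..42]='0' size=0 (terminator). Final body='6poyk9cxwkq9cjzx8yo6y' (21 bytes)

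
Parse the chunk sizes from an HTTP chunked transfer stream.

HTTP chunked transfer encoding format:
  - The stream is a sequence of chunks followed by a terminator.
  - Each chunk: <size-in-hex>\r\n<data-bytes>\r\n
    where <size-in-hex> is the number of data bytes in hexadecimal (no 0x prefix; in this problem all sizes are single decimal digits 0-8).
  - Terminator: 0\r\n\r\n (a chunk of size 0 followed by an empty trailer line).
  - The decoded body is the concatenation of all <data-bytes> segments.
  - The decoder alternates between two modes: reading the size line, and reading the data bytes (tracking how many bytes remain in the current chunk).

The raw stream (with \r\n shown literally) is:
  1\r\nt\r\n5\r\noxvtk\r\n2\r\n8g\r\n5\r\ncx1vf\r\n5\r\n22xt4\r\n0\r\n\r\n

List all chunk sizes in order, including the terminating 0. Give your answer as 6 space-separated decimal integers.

Answer: 1 5 2 5 5 0

Derivation:
Chunk 1: stream[0..1]='1' size=0x1=1, data at stream[3..4]='t' -> body[0..1], body so far='t'
Chunk 2: stream[6..7]='5' size=0x5=5, data at stream[9..14]='oxvtk' -> body[1..6], body so far='toxvtk'
Chunk 3: stream[16..17]='2' size=0x2=2, data at stream[19..21]='8g' -> body[6..8], body so far='toxvtk8g'
Chunk 4: stream[23..24]='5' size=0x5=5, data at stream[26..31]='cx1vf' -> body[8..13], body so far='toxvtk8gcx1vf'
Chunk 5: stream[33..34]='5' size=0x5=5, data at stream[36..41]='22xt4' -> body[13..18], body so far='toxvtk8gcx1vf22xt4'
Chunk 6: stream[43..44]='0' size=0 (terminator). Final body='toxvtk8gcx1vf22xt4' (18 bytes)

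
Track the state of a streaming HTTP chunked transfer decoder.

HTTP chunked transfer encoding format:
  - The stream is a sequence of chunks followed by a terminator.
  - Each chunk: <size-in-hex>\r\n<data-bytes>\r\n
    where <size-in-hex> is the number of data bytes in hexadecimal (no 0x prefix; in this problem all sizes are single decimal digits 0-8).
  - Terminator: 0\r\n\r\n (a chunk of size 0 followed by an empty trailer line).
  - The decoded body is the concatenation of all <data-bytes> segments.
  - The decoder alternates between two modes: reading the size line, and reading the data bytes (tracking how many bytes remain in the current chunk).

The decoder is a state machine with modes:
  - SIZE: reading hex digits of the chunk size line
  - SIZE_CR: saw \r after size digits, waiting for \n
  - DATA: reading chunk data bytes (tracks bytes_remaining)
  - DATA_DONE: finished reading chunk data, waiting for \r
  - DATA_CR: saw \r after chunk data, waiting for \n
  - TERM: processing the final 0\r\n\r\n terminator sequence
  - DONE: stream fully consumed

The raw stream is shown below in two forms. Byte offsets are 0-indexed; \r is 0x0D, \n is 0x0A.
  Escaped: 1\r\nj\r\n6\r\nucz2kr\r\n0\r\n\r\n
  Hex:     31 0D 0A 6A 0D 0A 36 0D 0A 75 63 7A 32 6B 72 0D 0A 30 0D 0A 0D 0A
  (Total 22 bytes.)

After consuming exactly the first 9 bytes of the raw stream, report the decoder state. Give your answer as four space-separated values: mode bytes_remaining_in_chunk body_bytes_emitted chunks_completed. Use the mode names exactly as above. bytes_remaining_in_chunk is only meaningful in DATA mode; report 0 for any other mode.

Byte 0 = '1': mode=SIZE remaining=0 emitted=0 chunks_done=0
Byte 1 = 0x0D: mode=SIZE_CR remaining=0 emitted=0 chunks_done=0
Byte 2 = 0x0A: mode=DATA remaining=1 emitted=0 chunks_done=0
Byte 3 = 'j': mode=DATA_DONE remaining=0 emitted=1 chunks_done=0
Byte 4 = 0x0D: mode=DATA_CR remaining=0 emitted=1 chunks_done=0
Byte 5 = 0x0A: mode=SIZE remaining=0 emitted=1 chunks_done=1
Byte 6 = '6': mode=SIZE remaining=0 emitted=1 chunks_done=1
Byte 7 = 0x0D: mode=SIZE_CR remaining=0 emitted=1 chunks_done=1
Byte 8 = 0x0A: mode=DATA remaining=6 emitted=1 chunks_done=1

Answer: DATA 6 1 1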